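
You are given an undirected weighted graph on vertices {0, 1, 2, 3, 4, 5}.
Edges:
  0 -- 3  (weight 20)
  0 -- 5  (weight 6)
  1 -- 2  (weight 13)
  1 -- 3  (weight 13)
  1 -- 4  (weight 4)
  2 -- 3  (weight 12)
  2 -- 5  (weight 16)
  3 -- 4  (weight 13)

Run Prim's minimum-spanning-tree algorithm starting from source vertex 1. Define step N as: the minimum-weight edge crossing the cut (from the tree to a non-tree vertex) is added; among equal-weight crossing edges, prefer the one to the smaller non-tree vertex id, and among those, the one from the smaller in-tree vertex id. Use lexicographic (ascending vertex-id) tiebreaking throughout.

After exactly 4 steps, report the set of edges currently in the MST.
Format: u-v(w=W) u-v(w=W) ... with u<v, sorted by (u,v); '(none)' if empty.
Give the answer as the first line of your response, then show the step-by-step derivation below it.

1-2(w=13) 1-4(w=4) 2-3(w=12) 2-5(w=16)

step 1: add edge 1-4 (w=4); MST = {1-4(w=4)}
step 2: add edge 1-2 (w=13); MST = {1-2(w=13) 1-4(w=4)}
step 3: add edge 2-3 (w=12); MST = {1-2(w=13) 1-4(w=4) 2-3(w=12)}
step 4: add edge 2-5 (w=16); MST = {1-2(w=13) 1-4(w=4) 2-3(w=12) 2-5(w=16)}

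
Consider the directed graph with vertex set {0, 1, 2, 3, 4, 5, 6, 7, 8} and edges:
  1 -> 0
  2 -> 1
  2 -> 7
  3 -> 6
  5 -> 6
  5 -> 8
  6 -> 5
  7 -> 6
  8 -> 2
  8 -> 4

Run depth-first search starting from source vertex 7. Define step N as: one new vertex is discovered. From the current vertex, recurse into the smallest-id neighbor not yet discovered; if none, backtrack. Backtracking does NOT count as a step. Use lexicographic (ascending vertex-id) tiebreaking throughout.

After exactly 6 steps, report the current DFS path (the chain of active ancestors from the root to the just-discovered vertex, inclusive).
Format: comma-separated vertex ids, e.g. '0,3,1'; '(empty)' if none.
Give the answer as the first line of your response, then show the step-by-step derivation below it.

7,6,5,8,2,1

step 1: discover 7; path=7; order=7
step 2: discover 6; path=7>6; order=7,6
step 3: discover 5; path=7>6>5; order=7,6,5
step 4: discover 8; path=7>6>5>8; order=7,6,5,8
step 5: discover 2; path=7>6>5>8>2; order=7,6,5,8,2
step 6: discover 1; path=7>6>5>8>2>1; order=7,6,5,8,2,1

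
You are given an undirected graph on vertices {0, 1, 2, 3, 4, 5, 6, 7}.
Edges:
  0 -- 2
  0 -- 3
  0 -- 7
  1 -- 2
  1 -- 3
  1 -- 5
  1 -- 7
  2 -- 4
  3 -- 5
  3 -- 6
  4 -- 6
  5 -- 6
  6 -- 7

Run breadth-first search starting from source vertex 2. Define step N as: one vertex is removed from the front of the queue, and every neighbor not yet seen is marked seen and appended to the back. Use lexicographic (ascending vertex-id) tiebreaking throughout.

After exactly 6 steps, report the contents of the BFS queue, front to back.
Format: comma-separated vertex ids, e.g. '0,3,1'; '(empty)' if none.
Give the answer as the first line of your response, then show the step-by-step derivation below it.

5,6

step 1: dequeue 2; queue=[0,1,4]; order=2
step 2: dequeue 0; queue=[1,4,3,7]; order=2,0
step 3: dequeue 1; queue=[4,3,7,5]; order=2,0,1
step 4: dequeue 4; queue=[3,7,5,6]; order=2,0,1,4
step 5: dequeue 3; queue=[7,5,6]; order=2,0,1,4,3
step 6: dequeue 7; queue=[5,6]; order=2,0,1,4,3,7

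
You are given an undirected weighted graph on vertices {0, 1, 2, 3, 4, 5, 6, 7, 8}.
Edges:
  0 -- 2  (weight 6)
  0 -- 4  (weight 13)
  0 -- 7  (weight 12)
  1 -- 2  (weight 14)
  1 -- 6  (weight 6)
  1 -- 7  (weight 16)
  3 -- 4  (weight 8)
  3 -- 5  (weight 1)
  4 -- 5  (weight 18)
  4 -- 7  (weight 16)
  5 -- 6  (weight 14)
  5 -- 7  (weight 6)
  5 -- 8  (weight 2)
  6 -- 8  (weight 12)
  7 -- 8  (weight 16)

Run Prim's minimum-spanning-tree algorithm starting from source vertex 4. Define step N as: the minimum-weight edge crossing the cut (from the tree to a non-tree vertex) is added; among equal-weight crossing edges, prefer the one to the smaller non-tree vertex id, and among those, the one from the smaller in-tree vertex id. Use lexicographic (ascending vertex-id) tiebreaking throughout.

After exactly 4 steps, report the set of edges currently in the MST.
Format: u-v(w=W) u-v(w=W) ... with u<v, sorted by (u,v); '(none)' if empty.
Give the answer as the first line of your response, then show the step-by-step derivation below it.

3-4(w=8) 3-5(w=1) 5-7(w=6) 5-8(w=2)

step 1: add edge 3-4 (w=8); MST = {3-4(w=8)}
step 2: add edge 3-5 (w=1); MST = {3-4(w=8) 3-5(w=1)}
step 3: add edge 5-8 (w=2); MST = {3-4(w=8) 3-5(w=1) 5-8(w=2)}
step 4: add edge 5-7 (w=6); MST = {3-4(w=8) 3-5(w=1) 5-7(w=6) 5-8(w=2)}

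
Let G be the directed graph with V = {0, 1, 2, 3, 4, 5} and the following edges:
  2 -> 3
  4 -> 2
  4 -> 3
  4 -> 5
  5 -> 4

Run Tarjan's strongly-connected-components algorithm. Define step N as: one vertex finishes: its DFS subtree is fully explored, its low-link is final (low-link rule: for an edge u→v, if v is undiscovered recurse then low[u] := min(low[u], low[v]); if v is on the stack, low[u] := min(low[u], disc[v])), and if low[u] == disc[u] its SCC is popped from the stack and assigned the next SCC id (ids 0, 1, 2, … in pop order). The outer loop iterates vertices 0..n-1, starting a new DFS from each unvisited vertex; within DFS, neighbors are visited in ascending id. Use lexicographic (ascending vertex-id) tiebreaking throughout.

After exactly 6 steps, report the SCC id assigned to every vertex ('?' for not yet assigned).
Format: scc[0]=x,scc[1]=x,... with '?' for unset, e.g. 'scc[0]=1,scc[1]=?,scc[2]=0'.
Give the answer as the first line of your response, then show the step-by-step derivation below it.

scc[0]=0,scc[1]=1,scc[2]=3,scc[3]=2,scc[4]=4,scc[5]=4

step 1: low=(low[0]=0,low[1]=?,low[2]=?,low[3]=?,low[4]=?,low[5]=?); scc=(scc[0]=0,scc[1]=?,scc[2]=?,scc[3]=?,scc[4]=?,scc[5]=?)
step 2: low=(low[0]=0,low[1]=1,low[2]=?,low[3]=?,low[4]=?,low[5]=?); scc=(scc[0]=0,scc[1]=1,scc[2]=?,scc[3]=?,scc[4]=?,scc[5]=?)
step 3: low=(low[0]=0,low[1]=1,low[2]=2,low[3]=3,low[4]=?,low[5]=?); scc=(scc[0]=0,scc[1]=1,scc[2]=?,scc[3]=2,scc[4]=?,scc[5]=?)
step 4: low=(low[0]=0,low[1]=1,low[2]=2,low[3]=3,low[4]=?,low[5]=?); scc=(scc[0]=0,scc[1]=1,scc[2]=3,scc[3]=2,scc[4]=?,scc[5]=?)
step 5: low=(low[0]=0,low[1]=1,low[2]=2,low[3]=3,low[4]=4,low[5]=4); scc=(scc[0]=0,scc[1]=1,scc[2]=3,scc[3]=2,scc[4]=?,scc[5]=?)
step 6: low=(low[0]=0,low[1]=1,low[2]=2,low[3]=3,low[4]=4,low[5]=4); scc=(scc[0]=0,scc[1]=1,scc[2]=3,scc[3]=2,scc[4]=4,scc[5]=4)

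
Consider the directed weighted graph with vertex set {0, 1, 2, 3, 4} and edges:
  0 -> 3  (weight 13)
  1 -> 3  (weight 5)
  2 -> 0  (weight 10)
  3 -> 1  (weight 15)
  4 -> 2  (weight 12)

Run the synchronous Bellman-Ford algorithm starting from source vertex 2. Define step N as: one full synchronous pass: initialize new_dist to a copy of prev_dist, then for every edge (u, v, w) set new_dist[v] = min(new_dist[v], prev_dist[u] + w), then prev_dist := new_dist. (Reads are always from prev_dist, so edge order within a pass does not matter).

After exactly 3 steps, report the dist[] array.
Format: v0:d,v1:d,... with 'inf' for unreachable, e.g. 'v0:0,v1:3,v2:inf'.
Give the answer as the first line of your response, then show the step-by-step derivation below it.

v0:10,v1:38,v2:0,v3:23,v4:inf

step 1: dist = v0:10,v1:inf,v2:0,v3:inf,v4:inf
step 2: dist = v0:10,v1:inf,v2:0,v3:23,v4:inf
step 3: dist = v0:10,v1:38,v2:0,v3:23,v4:inf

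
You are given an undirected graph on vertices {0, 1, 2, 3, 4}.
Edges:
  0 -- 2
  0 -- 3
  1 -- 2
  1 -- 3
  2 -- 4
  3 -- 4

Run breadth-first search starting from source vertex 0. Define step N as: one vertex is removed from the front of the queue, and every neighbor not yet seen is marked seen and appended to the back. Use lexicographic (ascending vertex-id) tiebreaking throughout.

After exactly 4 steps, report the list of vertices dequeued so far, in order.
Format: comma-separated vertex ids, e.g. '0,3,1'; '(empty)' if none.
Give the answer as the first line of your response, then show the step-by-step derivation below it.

0,2,3,1

step 1: dequeue 0; queue=[2,3]; order=0
step 2: dequeue 2; queue=[3,1,4]; order=0,2
step 3: dequeue 3; queue=[1,4]; order=0,2,3
step 4: dequeue 1; queue=[4]; order=0,2,3,1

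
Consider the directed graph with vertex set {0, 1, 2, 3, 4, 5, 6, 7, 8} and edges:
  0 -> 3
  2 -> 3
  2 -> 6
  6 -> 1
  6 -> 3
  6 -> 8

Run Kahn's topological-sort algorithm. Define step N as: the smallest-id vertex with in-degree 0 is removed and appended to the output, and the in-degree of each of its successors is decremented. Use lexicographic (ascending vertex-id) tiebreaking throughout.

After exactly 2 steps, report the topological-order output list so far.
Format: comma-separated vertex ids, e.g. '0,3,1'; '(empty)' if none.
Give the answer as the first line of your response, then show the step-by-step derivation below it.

0,2

step 1: output 0; order=[0]; indeg=(0,1,0,2,0,0,1,0,1)
step 2: output 2; order=[0,2]; indeg=(0,1,0,1,0,0,0,0,1)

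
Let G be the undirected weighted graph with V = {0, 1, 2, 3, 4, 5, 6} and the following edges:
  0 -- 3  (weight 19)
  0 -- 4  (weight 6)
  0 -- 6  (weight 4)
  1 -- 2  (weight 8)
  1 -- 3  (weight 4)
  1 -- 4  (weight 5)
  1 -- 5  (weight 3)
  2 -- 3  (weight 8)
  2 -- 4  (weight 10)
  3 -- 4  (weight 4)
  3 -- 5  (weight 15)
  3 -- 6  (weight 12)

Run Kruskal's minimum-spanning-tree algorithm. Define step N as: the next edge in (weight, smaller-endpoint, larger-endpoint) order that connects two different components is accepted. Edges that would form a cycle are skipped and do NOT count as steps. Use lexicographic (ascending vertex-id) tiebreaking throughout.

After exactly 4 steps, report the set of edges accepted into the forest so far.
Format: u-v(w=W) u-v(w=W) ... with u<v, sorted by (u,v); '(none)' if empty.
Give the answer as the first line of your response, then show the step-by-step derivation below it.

0-6(w=4) 1-3(w=4) 1-5(w=3) 3-4(w=4)

step 1: add edge 1-5 (w=3); MST = {1-5(w=3)}
step 2: add edge 0-6 (w=4); MST = {0-6(w=4) 1-5(w=3)}
step 3: add edge 1-3 (w=4); MST = {0-6(w=4) 1-3(w=4) 1-5(w=3)}
step 4: add edge 3-4 (w=4); MST = {0-6(w=4) 1-3(w=4) 1-5(w=3) 3-4(w=4)}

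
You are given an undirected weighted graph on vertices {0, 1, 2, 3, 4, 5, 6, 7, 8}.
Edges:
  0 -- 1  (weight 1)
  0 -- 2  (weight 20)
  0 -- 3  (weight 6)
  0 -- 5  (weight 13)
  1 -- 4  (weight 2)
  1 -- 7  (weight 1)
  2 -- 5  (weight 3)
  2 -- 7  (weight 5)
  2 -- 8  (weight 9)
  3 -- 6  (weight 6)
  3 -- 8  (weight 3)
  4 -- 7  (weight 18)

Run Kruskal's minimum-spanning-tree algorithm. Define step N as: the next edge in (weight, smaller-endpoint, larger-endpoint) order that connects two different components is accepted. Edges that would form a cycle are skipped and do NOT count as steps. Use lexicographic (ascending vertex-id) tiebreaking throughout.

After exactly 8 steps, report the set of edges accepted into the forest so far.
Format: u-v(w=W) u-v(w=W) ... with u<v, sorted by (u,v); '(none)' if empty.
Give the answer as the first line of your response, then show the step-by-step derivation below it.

0-1(w=1) 0-3(w=6) 1-4(w=2) 1-7(w=1) 2-5(w=3) 2-7(w=5) 3-6(w=6) 3-8(w=3)

step 1: add edge 0-1 (w=1); MST = {0-1(w=1)}
step 2: add edge 1-7 (w=1); MST = {0-1(w=1) 1-7(w=1)}
step 3: add edge 1-4 (w=2); MST = {0-1(w=1) 1-4(w=2) 1-7(w=1)}
step 4: add edge 2-5 (w=3); MST = {0-1(w=1) 1-4(w=2) 1-7(w=1) 2-5(w=3)}
step 5: add edge 3-8 (w=3); MST = {0-1(w=1) 1-4(w=2) 1-7(w=1) 2-5(w=3) 3-8(w=3)}
step 6: add edge 2-7 (w=5); MST = {0-1(w=1) 1-4(w=2) 1-7(w=1) 2-5(w=3) 2-7(w=5) 3-8(w=3)}
step 7: add edge 0-3 (w=6); MST = {0-1(w=1) 0-3(w=6) 1-4(w=2) 1-7(w=1) 2-5(w=3) 2-7(w=5) 3-8(w=3)}
step 8: add edge 3-6 (w=6); MST = {0-1(w=1) 0-3(w=6) 1-4(w=2) 1-7(w=1) 2-5(w=3) 2-7(w=5) 3-6(w=6) 3-8(w=3)}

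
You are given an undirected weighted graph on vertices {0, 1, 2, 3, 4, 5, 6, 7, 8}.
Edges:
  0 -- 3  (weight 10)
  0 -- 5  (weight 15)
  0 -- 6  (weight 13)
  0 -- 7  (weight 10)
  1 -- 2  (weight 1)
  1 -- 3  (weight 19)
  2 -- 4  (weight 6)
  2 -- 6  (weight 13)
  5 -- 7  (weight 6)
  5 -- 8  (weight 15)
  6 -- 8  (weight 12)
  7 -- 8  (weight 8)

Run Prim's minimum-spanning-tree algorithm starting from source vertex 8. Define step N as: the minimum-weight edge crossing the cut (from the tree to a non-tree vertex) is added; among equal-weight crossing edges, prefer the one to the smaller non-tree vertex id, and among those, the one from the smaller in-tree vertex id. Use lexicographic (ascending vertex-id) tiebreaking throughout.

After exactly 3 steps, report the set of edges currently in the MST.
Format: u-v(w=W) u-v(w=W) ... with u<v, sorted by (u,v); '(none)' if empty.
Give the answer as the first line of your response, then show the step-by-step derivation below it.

0-7(w=10) 5-7(w=6) 7-8(w=8)

step 1: add edge 7-8 (w=8); MST = {7-8(w=8)}
step 2: add edge 5-7 (w=6); MST = {5-7(w=6) 7-8(w=8)}
step 3: add edge 0-7 (w=10); MST = {0-7(w=10) 5-7(w=6) 7-8(w=8)}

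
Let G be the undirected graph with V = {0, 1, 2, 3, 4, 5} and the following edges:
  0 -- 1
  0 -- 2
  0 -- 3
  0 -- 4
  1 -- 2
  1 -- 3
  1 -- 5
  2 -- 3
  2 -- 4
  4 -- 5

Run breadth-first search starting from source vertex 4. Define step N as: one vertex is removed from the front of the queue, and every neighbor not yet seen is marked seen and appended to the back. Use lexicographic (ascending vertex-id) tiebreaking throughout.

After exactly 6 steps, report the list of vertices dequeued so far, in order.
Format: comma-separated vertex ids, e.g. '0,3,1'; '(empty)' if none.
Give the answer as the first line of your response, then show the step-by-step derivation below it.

4,0,2,5,1,3

step 1: dequeue 4; queue=[0,2,5]; order=4
step 2: dequeue 0; queue=[2,5,1,3]; order=4,0
step 3: dequeue 2; queue=[5,1,3]; order=4,0,2
step 4: dequeue 5; queue=[1,3]; order=4,0,2,5
step 5: dequeue 1; queue=[3]; order=4,0,2,5,1
step 6: dequeue 3; queue=[(empty)]; order=4,0,2,5,1,3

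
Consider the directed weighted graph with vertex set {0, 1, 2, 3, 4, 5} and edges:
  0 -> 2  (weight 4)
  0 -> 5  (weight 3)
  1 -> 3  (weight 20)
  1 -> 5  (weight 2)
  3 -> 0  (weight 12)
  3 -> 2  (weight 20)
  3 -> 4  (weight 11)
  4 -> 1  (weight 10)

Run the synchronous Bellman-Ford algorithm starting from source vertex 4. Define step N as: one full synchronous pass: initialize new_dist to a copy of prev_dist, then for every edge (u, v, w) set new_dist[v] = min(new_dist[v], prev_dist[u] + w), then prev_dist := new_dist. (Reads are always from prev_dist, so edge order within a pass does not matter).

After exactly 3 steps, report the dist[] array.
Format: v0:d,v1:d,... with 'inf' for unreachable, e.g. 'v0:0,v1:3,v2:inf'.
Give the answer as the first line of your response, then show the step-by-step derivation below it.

v0:42,v1:10,v2:50,v3:30,v4:0,v5:12

step 1: dist = v0:inf,v1:10,v2:inf,v3:inf,v4:0,v5:inf
step 2: dist = v0:inf,v1:10,v2:inf,v3:30,v4:0,v5:12
step 3: dist = v0:42,v1:10,v2:50,v3:30,v4:0,v5:12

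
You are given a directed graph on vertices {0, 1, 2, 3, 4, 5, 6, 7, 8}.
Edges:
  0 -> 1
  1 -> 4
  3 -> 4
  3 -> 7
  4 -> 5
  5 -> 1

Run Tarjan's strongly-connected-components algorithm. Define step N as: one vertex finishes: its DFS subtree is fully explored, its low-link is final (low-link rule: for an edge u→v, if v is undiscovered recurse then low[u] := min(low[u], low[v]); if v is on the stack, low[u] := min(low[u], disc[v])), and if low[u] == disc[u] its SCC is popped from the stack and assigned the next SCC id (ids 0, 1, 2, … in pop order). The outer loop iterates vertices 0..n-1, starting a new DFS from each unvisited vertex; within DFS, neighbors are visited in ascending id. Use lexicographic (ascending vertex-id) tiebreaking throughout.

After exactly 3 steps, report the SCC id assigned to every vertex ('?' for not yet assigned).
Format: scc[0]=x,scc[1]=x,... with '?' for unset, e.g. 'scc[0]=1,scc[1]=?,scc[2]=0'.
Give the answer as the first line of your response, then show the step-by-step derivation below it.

scc[0]=?,scc[1]=0,scc[2]=?,scc[3]=?,scc[4]=0,scc[5]=0,scc[6]=?,scc[7]=?,scc[8]=?

step 1: low=(low[0]=0,low[1]=1,low[2]=?,low[3]=?,low[4]=2,low[5]=1,low[6]=?,low[7]=?,low[8]=?); scc=(scc[0]=?,scc[1]=?,scc[2]=?,scc[3]=?,scc[4]=?,scc[5]=?,scc[6]=?,scc[7]=?,scc[8]=?)
step 2: low=(low[0]=0,low[1]=1,low[2]=?,low[3]=?,low[4]=1,low[5]=1,low[6]=?,low[7]=?,low[8]=?); scc=(scc[0]=?,scc[1]=?,scc[2]=?,scc[3]=?,scc[4]=?,scc[5]=?,scc[6]=?,scc[7]=?,scc[8]=?)
step 3: low=(low[0]=0,low[1]=1,low[2]=?,low[3]=?,low[4]=1,low[5]=1,low[6]=?,low[7]=?,low[8]=?); scc=(scc[0]=?,scc[1]=0,scc[2]=?,scc[3]=?,scc[4]=0,scc[5]=0,scc[6]=?,scc[7]=?,scc[8]=?)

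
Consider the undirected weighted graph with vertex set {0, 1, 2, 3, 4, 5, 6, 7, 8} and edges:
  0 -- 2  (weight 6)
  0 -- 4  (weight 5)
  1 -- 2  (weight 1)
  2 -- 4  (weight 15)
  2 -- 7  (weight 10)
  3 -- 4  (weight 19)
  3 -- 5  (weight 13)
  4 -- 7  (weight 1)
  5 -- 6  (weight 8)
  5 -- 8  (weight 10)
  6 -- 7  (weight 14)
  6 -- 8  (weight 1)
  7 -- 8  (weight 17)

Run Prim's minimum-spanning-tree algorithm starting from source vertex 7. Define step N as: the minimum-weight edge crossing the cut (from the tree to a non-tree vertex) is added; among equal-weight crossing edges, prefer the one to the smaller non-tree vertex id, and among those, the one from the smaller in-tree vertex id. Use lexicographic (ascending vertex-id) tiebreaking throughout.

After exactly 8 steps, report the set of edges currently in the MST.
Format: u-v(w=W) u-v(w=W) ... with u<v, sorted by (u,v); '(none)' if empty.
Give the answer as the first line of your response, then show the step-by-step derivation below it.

0-2(w=6) 0-4(w=5) 1-2(w=1) 3-5(w=13) 4-7(w=1) 5-6(w=8) 6-7(w=14) 6-8(w=1)

step 1: add edge 4-7 (w=1); MST = {4-7(w=1)}
step 2: add edge 0-4 (w=5); MST = {0-4(w=5) 4-7(w=1)}
step 3: add edge 0-2 (w=6); MST = {0-2(w=6) 0-4(w=5) 4-7(w=1)}
step 4: add edge 1-2 (w=1); MST = {0-2(w=6) 0-4(w=5) 1-2(w=1) 4-7(w=1)}
step 5: add edge 6-7 (w=14); MST = {0-2(w=6) 0-4(w=5) 1-2(w=1) 4-7(w=1) 6-7(w=14)}
step 6: add edge 6-8 (w=1); MST = {0-2(w=6) 0-4(w=5) 1-2(w=1) 4-7(w=1) 6-7(w=14) 6-8(w=1)}
step 7: add edge 5-6 (w=8); MST = {0-2(w=6) 0-4(w=5) 1-2(w=1) 4-7(w=1) 5-6(w=8) 6-7(w=14) 6-8(w=1)}
step 8: add edge 3-5 (w=13); MST = {0-2(w=6) 0-4(w=5) 1-2(w=1) 3-5(w=13) 4-7(w=1) 5-6(w=8) 6-7(w=14) 6-8(w=1)}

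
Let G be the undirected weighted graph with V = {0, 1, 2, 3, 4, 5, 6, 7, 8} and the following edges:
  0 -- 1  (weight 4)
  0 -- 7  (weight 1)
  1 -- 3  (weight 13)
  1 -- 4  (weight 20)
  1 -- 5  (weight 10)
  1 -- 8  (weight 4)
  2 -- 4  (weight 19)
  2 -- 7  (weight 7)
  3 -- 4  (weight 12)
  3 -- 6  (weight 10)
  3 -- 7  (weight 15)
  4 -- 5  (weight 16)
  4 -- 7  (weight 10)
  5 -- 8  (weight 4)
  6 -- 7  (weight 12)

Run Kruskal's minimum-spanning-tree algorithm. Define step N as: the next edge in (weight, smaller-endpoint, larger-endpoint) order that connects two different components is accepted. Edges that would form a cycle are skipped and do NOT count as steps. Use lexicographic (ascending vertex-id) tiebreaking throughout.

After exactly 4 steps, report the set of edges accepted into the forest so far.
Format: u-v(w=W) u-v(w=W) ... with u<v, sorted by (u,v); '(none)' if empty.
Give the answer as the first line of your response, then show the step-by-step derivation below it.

0-1(w=4) 0-7(w=1) 1-8(w=4) 5-8(w=4)

step 1: add edge 0-7 (w=1); MST = {0-7(w=1)}
step 2: add edge 0-1 (w=4); MST = {0-1(w=4) 0-7(w=1)}
step 3: add edge 1-8 (w=4); MST = {0-1(w=4) 0-7(w=1) 1-8(w=4)}
step 4: add edge 5-8 (w=4); MST = {0-1(w=4) 0-7(w=1) 1-8(w=4) 5-8(w=4)}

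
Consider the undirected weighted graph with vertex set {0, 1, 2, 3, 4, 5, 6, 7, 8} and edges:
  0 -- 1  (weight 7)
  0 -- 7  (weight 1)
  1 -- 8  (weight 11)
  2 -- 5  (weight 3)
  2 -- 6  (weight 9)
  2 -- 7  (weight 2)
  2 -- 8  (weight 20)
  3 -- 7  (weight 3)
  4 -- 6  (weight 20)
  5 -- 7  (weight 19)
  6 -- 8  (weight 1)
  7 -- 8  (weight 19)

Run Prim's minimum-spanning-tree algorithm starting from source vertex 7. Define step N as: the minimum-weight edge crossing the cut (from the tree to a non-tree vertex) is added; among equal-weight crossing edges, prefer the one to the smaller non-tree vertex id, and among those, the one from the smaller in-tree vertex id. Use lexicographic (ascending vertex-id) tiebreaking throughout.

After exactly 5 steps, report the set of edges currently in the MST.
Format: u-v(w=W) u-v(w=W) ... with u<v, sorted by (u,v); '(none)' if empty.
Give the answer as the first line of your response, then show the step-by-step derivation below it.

0-1(w=7) 0-7(w=1) 2-5(w=3) 2-7(w=2) 3-7(w=3)

step 1: add edge 0-7 (w=1); MST = {0-7(w=1)}
step 2: add edge 2-7 (w=2); MST = {0-7(w=1) 2-7(w=2)}
step 3: add edge 3-7 (w=3); MST = {0-7(w=1) 2-7(w=2) 3-7(w=3)}
step 4: add edge 2-5 (w=3); MST = {0-7(w=1) 2-5(w=3) 2-7(w=2) 3-7(w=3)}
step 5: add edge 0-1 (w=7); MST = {0-1(w=7) 0-7(w=1) 2-5(w=3) 2-7(w=2) 3-7(w=3)}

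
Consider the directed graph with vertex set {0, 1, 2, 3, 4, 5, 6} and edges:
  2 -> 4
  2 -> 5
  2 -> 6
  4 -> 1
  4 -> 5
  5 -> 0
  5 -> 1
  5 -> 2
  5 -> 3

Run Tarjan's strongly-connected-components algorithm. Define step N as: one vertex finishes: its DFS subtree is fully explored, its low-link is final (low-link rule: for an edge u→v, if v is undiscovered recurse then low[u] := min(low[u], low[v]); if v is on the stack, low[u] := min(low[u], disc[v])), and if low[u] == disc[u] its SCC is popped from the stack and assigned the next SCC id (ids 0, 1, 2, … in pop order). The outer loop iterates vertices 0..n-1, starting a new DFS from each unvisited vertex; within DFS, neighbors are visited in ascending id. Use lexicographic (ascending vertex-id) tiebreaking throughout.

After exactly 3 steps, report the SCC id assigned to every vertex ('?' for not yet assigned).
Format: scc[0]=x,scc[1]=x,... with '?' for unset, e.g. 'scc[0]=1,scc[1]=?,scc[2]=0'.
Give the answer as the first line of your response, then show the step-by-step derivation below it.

scc[0]=0,scc[1]=1,scc[2]=?,scc[3]=2,scc[4]=?,scc[5]=?,scc[6]=?

step 1: low=(low[0]=0,low[1]=?,low[2]=?,low[3]=?,low[4]=?,low[5]=?,low[6]=?); scc=(scc[0]=0,scc[1]=?,scc[2]=?,scc[3]=?,scc[4]=?,scc[5]=?,scc[6]=?)
step 2: low=(low[0]=0,low[1]=1,low[2]=?,low[3]=?,low[4]=?,low[5]=?,low[6]=?); scc=(scc[0]=0,scc[1]=1,scc[2]=?,scc[3]=?,scc[4]=?,scc[5]=?,scc[6]=?)
step 3: low=(low[0]=0,low[1]=1,low[2]=2,low[3]=5,low[4]=3,low[5]=2,low[6]=?); scc=(scc[0]=0,scc[1]=1,scc[2]=?,scc[3]=2,scc[4]=?,scc[5]=?,scc[6]=?)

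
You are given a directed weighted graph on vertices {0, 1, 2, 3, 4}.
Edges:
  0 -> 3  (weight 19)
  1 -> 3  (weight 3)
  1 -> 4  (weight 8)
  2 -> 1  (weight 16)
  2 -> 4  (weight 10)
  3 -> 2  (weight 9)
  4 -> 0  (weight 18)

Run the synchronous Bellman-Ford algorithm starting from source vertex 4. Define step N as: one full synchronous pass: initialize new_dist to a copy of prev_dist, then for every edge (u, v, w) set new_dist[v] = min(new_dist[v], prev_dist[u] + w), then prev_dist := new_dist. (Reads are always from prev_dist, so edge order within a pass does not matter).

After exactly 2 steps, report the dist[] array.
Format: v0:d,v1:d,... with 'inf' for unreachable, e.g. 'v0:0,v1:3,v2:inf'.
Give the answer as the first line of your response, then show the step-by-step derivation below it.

v0:18,v1:inf,v2:inf,v3:37,v4:0

step 1: dist = v0:18,v1:inf,v2:inf,v3:inf,v4:0
step 2: dist = v0:18,v1:inf,v2:inf,v3:37,v4:0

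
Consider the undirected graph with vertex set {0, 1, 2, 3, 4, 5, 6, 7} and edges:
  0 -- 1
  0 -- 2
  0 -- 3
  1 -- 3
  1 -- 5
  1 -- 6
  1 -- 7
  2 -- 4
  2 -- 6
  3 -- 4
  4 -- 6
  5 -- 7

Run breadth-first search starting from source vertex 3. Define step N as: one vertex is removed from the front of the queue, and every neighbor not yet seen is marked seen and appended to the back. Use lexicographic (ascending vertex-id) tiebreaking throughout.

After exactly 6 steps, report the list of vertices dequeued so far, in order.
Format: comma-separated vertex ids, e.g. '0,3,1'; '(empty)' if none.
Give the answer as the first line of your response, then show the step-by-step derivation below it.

3,0,1,4,2,5

step 1: dequeue 3; queue=[0,1,4]; order=3
step 2: dequeue 0; queue=[1,4,2]; order=3,0
step 3: dequeue 1; queue=[4,2,5,6,7]; order=3,0,1
step 4: dequeue 4; queue=[2,5,6,7]; order=3,0,1,4
step 5: dequeue 2; queue=[5,6,7]; order=3,0,1,4,2
step 6: dequeue 5; queue=[6,7]; order=3,0,1,4,2,5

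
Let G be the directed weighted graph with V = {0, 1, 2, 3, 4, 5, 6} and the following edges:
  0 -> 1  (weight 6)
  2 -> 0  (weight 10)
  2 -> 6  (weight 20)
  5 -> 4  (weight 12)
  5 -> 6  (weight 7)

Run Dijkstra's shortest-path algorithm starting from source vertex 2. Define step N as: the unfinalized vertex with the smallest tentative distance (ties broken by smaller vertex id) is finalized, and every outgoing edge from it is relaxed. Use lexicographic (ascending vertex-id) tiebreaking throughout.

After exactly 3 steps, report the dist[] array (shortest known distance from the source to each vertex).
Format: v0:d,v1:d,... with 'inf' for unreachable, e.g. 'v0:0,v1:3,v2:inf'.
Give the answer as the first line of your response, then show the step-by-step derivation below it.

v0:10,v1:16,v2:0,v3:inf,v4:inf,v5:inf,v6:20

step 1: dist = v0:10,v1:inf,v2:0,v3:inf,v4:inf,v5:inf,v6:20
step 2: dist = v0:10,v1:16,v2:0,v3:inf,v4:inf,v5:inf,v6:20
step 3: dist = v0:10,v1:16,v2:0,v3:inf,v4:inf,v5:inf,v6:20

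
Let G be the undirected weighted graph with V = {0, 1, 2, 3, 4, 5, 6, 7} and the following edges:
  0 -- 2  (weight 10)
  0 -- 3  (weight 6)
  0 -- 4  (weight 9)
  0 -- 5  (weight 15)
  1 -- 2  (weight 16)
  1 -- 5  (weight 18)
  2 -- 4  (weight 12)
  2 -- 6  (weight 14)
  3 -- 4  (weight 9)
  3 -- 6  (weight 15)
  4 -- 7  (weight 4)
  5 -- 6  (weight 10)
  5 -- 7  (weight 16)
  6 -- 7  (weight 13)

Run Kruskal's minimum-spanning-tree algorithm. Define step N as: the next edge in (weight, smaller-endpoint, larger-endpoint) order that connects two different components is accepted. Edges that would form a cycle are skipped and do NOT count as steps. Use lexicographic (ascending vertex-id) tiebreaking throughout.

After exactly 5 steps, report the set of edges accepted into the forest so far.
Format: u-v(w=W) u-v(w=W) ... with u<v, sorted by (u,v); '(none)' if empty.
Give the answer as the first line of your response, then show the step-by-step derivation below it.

0-2(w=10) 0-3(w=6) 0-4(w=9) 4-7(w=4) 5-6(w=10)

step 1: add edge 4-7 (w=4); MST = {4-7(w=4)}
step 2: add edge 0-3 (w=6); MST = {0-3(w=6) 4-7(w=4)}
step 3: add edge 0-4 (w=9); MST = {0-3(w=6) 0-4(w=9) 4-7(w=4)}
step 4: add edge 0-2 (w=10); MST = {0-2(w=10) 0-3(w=6) 0-4(w=9) 4-7(w=4)}
step 5: add edge 5-6 (w=10); MST = {0-2(w=10) 0-3(w=6) 0-4(w=9) 4-7(w=4) 5-6(w=10)}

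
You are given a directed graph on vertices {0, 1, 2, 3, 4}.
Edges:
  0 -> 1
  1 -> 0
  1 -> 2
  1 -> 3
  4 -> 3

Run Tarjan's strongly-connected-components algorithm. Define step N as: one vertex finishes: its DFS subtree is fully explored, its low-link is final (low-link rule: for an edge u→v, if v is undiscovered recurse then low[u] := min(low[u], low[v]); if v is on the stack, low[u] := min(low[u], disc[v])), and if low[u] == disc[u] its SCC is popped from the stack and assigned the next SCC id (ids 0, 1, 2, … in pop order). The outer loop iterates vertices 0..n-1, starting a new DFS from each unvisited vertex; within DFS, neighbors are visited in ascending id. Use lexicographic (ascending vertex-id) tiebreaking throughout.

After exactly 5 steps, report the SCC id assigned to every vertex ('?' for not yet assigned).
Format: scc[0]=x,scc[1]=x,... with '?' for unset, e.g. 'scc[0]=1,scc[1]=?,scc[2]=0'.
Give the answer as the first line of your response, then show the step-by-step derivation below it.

scc[0]=2,scc[1]=2,scc[2]=0,scc[3]=1,scc[4]=3

step 1: low=(low[0]=0,low[1]=0,low[2]=2,low[3]=?,low[4]=?); scc=(scc[0]=?,scc[1]=?,scc[2]=0,scc[3]=?,scc[4]=?)
step 2: low=(low[0]=0,low[1]=0,low[2]=2,low[3]=3,low[4]=?); scc=(scc[0]=?,scc[1]=?,scc[2]=0,scc[3]=1,scc[4]=?)
step 3: low=(low[0]=0,low[1]=0,low[2]=2,low[3]=3,low[4]=?); scc=(scc[0]=?,scc[1]=?,scc[2]=0,scc[3]=1,scc[4]=?)
step 4: low=(low[0]=0,low[1]=0,low[2]=2,low[3]=3,low[4]=?); scc=(scc[0]=2,scc[1]=2,scc[2]=0,scc[3]=1,scc[4]=?)
step 5: low=(low[0]=0,low[1]=0,low[2]=2,low[3]=3,low[4]=4); scc=(scc[0]=2,scc[1]=2,scc[2]=0,scc[3]=1,scc[4]=3)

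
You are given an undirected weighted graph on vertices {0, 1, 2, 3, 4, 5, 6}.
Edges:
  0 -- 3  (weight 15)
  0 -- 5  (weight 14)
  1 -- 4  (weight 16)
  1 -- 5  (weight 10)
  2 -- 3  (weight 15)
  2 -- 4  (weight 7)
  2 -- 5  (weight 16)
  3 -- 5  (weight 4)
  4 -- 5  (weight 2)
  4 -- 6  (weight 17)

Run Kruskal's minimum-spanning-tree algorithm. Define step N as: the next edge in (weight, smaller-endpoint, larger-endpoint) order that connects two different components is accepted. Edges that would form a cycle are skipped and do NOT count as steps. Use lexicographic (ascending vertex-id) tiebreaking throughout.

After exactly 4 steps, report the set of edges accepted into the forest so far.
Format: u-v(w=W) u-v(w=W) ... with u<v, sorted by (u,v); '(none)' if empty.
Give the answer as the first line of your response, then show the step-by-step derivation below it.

1-5(w=10) 2-4(w=7) 3-5(w=4) 4-5(w=2)

step 1: add edge 4-5 (w=2); MST = {4-5(w=2)}
step 2: add edge 3-5 (w=4); MST = {3-5(w=4) 4-5(w=2)}
step 3: add edge 2-4 (w=7); MST = {2-4(w=7) 3-5(w=4) 4-5(w=2)}
step 4: add edge 1-5 (w=10); MST = {1-5(w=10) 2-4(w=7) 3-5(w=4) 4-5(w=2)}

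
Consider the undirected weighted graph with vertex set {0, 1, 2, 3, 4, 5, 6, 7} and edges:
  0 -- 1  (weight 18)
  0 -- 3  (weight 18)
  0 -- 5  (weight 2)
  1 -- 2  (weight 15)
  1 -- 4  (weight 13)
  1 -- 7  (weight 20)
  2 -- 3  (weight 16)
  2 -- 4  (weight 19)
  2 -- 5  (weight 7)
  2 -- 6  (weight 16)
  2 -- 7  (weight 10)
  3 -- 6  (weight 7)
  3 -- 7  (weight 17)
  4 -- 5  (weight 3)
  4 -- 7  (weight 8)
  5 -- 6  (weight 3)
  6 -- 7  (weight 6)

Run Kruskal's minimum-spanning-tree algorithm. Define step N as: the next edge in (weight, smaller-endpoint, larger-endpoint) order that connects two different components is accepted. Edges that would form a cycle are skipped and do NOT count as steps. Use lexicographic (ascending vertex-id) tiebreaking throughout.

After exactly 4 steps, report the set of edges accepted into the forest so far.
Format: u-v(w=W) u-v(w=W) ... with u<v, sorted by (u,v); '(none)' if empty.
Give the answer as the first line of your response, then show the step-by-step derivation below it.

0-5(w=2) 4-5(w=3) 5-6(w=3) 6-7(w=6)

step 1: add edge 0-5 (w=2); MST = {0-5(w=2)}
step 2: add edge 4-5 (w=3); MST = {0-5(w=2) 4-5(w=3)}
step 3: add edge 5-6 (w=3); MST = {0-5(w=2) 4-5(w=3) 5-6(w=3)}
step 4: add edge 6-7 (w=6); MST = {0-5(w=2) 4-5(w=3) 5-6(w=3) 6-7(w=6)}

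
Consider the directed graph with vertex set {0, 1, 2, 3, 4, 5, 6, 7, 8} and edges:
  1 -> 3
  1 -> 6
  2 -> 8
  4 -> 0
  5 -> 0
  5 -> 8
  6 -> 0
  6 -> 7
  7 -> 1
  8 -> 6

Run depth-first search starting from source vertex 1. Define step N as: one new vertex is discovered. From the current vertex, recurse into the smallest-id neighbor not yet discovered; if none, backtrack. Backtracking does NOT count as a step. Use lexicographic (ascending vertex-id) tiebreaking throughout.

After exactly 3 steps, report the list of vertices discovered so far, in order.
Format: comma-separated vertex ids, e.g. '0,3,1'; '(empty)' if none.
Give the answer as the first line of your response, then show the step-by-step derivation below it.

1,3,6

step 1: discover 1; path=1; order=1
step 2: discover 3; path=1>3; order=1,3
step 3: discover 6; path=1>6; order=1,3,6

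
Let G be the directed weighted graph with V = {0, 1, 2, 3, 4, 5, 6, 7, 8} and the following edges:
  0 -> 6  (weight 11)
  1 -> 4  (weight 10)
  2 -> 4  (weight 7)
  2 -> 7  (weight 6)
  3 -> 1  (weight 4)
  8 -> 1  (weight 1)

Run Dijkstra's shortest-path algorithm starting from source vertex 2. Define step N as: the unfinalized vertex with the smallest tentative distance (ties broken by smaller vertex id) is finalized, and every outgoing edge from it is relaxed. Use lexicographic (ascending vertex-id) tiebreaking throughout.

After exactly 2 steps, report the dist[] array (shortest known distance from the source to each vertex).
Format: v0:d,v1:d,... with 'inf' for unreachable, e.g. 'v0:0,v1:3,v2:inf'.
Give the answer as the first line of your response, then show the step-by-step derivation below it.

v0:inf,v1:inf,v2:0,v3:inf,v4:7,v5:inf,v6:inf,v7:6,v8:inf

step 1: dist = v0:inf,v1:inf,v2:0,v3:inf,v4:7,v5:inf,v6:inf,v7:6,v8:inf
step 2: dist = v0:inf,v1:inf,v2:0,v3:inf,v4:7,v5:inf,v6:inf,v7:6,v8:inf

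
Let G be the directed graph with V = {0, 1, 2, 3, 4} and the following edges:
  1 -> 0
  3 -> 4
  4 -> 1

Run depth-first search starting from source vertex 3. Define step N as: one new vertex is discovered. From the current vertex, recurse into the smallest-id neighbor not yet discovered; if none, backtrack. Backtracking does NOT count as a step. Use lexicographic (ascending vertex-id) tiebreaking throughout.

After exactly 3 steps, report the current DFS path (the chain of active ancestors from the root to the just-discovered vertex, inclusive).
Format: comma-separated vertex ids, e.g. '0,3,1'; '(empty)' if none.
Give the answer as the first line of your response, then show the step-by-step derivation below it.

3,4,1

step 1: discover 3; path=3; order=3
step 2: discover 4; path=3>4; order=3,4
step 3: discover 1; path=3>4>1; order=3,4,1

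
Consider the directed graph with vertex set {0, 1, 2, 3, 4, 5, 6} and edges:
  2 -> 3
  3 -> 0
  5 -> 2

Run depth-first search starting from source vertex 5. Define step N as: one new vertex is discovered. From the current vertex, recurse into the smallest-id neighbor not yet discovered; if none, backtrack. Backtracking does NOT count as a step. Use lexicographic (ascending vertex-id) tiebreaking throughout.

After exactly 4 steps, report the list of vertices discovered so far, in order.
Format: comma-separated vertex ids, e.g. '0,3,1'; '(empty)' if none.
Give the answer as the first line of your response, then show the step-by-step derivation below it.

5,2,3,0

step 1: discover 5; path=5; order=5
step 2: discover 2; path=5>2; order=5,2
step 3: discover 3; path=5>2>3; order=5,2,3
step 4: discover 0; path=5>2>3>0; order=5,2,3,0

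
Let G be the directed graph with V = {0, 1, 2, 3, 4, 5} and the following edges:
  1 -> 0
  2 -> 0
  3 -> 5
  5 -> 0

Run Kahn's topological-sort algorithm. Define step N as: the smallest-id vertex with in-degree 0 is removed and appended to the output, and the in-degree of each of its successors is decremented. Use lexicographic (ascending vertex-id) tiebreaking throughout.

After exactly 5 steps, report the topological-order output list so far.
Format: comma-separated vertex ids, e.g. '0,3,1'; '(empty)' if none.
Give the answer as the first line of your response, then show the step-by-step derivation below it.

1,2,3,4,5

step 1: output 1; order=[1]; indeg=(2,0,0,0,0,1)
step 2: output 2; order=[1,2]; indeg=(1,0,0,0,0,1)
step 3: output 3; order=[1,2,3]; indeg=(1,0,0,0,0,0)
step 4: output 4; order=[1,2,3,4]; indeg=(1,0,0,0,0,0)
step 5: output 5; order=[1,2,3,4,5]; indeg=(0,0,0,0,0,0)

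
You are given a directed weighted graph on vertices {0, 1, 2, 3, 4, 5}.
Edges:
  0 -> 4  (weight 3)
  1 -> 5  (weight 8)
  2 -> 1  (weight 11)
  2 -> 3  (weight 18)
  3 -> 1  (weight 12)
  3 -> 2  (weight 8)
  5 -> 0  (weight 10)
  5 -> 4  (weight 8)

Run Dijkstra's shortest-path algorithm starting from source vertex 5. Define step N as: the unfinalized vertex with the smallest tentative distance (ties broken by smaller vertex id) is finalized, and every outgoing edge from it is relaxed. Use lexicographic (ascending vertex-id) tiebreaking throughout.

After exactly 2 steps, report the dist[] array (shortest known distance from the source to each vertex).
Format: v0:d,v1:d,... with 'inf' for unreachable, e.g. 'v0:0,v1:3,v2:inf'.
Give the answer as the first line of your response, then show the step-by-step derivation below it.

v0:10,v1:inf,v2:inf,v3:inf,v4:8,v5:0

step 1: dist = v0:10,v1:inf,v2:inf,v3:inf,v4:8,v5:0
step 2: dist = v0:10,v1:inf,v2:inf,v3:inf,v4:8,v5:0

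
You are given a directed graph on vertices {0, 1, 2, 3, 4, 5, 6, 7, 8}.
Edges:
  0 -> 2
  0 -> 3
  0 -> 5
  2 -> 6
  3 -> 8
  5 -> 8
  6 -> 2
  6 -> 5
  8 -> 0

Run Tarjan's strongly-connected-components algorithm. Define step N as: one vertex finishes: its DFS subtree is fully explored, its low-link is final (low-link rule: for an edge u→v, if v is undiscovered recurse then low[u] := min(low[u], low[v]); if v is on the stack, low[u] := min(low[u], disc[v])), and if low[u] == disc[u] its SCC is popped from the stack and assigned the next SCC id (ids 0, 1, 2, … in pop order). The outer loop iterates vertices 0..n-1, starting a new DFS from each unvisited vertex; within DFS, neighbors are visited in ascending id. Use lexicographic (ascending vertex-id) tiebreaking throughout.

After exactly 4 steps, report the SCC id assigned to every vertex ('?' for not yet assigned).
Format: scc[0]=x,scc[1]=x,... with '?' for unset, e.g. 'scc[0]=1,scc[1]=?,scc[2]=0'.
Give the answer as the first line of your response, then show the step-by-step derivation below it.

scc[0]=?,scc[1]=?,scc[2]=?,scc[3]=?,scc[4]=?,scc[5]=?,scc[6]=?,scc[7]=?,scc[8]=?

step 1: low=(low[0]=0,low[1]=?,low[2]=1,low[3]=?,low[4]=?,low[5]=3,low[6]=1,low[7]=?,low[8]=0); scc=(scc[0]=?,scc[1]=?,scc[2]=?,scc[3]=?,scc[4]=?,scc[5]=?,scc[6]=?,scc[7]=?,scc[8]=?)
step 2: low=(low[0]=0,low[1]=?,low[2]=1,low[3]=?,low[4]=?,low[5]=0,low[6]=1,low[7]=?,low[8]=0); scc=(scc[0]=?,scc[1]=?,scc[2]=?,scc[3]=?,scc[4]=?,scc[5]=?,scc[6]=?,scc[7]=?,scc[8]=?)
step 3: low=(low[0]=0,low[1]=?,low[2]=1,low[3]=?,low[4]=?,low[5]=0,low[6]=0,low[7]=?,low[8]=0); scc=(scc[0]=?,scc[1]=?,scc[2]=?,scc[3]=?,scc[4]=?,scc[5]=?,scc[6]=?,scc[7]=?,scc[8]=?)
step 4: low=(low[0]=0,low[1]=?,low[2]=0,low[3]=?,low[4]=?,low[5]=0,low[6]=0,low[7]=?,low[8]=0); scc=(scc[0]=?,scc[1]=?,scc[2]=?,scc[3]=?,scc[4]=?,scc[5]=?,scc[6]=?,scc[7]=?,scc[8]=?)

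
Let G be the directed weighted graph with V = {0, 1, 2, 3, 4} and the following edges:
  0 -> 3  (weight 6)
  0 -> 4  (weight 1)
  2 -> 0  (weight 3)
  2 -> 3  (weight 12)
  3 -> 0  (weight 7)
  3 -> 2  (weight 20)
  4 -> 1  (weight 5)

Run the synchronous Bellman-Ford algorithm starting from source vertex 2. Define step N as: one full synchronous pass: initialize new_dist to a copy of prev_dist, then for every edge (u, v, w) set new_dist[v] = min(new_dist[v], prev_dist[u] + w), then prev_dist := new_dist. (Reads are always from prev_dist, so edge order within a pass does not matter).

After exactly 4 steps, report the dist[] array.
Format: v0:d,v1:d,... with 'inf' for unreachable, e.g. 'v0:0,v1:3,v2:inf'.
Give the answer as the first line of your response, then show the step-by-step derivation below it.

v0:3,v1:9,v2:0,v3:9,v4:4

step 1: dist = v0:3,v1:inf,v2:0,v3:12,v4:inf
step 2: dist = v0:3,v1:inf,v2:0,v3:9,v4:4
step 3: dist = v0:3,v1:9,v2:0,v3:9,v4:4
step 4: dist = v0:3,v1:9,v2:0,v3:9,v4:4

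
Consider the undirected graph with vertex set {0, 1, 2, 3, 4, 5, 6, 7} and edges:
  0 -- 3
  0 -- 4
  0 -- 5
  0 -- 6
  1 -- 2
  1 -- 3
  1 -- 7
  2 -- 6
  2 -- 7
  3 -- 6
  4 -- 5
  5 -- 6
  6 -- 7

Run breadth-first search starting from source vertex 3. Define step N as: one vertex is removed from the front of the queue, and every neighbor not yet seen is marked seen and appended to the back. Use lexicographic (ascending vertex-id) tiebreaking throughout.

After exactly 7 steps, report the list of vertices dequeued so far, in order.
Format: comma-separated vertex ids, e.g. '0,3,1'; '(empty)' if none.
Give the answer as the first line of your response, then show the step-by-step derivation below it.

3,0,1,6,4,5,2

step 1: dequeue 3; queue=[0,1,6]; order=3
step 2: dequeue 0; queue=[1,6,4,5]; order=3,0
step 3: dequeue 1; queue=[6,4,5,2,7]; order=3,0,1
step 4: dequeue 6; queue=[4,5,2,7]; order=3,0,1,6
step 5: dequeue 4; queue=[5,2,7]; order=3,0,1,6,4
step 6: dequeue 5; queue=[2,7]; order=3,0,1,6,4,5
step 7: dequeue 2; queue=[7]; order=3,0,1,6,4,5,2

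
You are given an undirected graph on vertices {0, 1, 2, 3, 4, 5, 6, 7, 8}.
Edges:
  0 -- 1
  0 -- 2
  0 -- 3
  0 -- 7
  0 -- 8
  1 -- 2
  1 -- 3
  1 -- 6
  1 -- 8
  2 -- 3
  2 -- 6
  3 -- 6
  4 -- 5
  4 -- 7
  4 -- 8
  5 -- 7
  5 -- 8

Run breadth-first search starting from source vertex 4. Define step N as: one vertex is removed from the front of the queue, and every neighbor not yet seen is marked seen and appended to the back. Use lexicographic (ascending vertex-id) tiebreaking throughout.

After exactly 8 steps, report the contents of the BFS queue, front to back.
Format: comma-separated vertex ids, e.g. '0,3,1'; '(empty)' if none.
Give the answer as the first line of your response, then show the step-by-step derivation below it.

6

step 1: dequeue 4; queue=[5,7,8]; order=4
step 2: dequeue 5; queue=[7,8]; order=4,5
step 3: dequeue 7; queue=[8,0]; order=4,5,7
step 4: dequeue 8; queue=[0,1]; order=4,5,7,8
step 5: dequeue 0; queue=[1,2,3]; order=4,5,7,8,0
step 6: dequeue 1; queue=[2,3,6]; order=4,5,7,8,0,1
step 7: dequeue 2; queue=[3,6]; order=4,5,7,8,0,1,2
step 8: dequeue 3; queue=[6]; order=4,5,7,8,0,1,2,3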